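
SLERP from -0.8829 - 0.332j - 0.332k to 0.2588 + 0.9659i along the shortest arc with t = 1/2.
-0.7284 - 0.6162i - 0.2118j - 0.2118k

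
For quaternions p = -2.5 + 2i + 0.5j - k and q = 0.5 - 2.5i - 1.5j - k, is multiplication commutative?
No: pq = 3.5 + 5.25i + 8.5j + 0.25k ≠ 3.5 + 9.25i - 0.5j + 3.75k = qp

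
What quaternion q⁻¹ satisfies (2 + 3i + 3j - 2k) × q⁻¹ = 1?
0.0769 - 0.1154i - 0.1154j + 0.0769k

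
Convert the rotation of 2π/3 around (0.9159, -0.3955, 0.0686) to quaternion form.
0.5 + 0.7932i - 0.3425j + 0.0594k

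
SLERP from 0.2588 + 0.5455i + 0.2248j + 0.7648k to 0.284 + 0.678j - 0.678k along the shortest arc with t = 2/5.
0.0424 + 0.3948i - 0.1832j + 0.8993k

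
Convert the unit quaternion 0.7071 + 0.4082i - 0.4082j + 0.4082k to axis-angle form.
axis = (√3/3, -√3/3, √3/3), θ = π/2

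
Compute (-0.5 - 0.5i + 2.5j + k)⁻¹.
-0.0645 + 0.0645i - 0.3226j - 0.129k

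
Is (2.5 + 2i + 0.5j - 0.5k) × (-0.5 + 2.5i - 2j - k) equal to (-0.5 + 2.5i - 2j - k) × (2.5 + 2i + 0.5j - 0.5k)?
No: pq = -5.75 + 3.75i - 4.5j - 7.5k ≠ -5.75 + 6.75i - 6j + 3k = qp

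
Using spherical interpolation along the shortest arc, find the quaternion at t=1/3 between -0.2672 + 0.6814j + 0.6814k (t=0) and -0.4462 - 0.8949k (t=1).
-0.0219 + 0.507j + 0.8617k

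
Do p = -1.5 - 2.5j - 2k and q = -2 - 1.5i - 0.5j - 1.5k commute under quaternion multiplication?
No: pq = -1.25 + 5i + 8.75j + 2.5k ≠ -1.25 - 0.5i + 2.75j + 10k = qp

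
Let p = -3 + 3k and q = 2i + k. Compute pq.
-3 - 6i + 6j - 3k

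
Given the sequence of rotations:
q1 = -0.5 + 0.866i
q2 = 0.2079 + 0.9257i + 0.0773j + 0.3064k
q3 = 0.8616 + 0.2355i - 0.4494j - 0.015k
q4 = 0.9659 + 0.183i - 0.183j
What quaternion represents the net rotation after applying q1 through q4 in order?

q2 · q1 = -0.9056 - 0.2828i + 0.2267j - 0.2201k
q3 · q2 · q1 = -0.6151 - 0.3546i + 0.6584j - 0.2498k
q4 · q3 · q2 · q1 = -0.4087 - 0.4094i + 0.7942j - 0.1857k
-0.4087 - 0.4094i + 0.7942j - 0.1857k


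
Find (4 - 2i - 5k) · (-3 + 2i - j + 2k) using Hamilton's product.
2 + 9i - 10j + 25k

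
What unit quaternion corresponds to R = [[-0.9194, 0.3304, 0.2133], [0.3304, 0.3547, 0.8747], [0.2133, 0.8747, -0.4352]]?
0.2007i + 0.823j + 0.5314k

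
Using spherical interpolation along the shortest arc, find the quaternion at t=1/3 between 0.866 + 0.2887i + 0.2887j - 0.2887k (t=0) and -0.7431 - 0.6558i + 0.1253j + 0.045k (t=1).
0.862 + 0.4317i + 0.1554j - 0.2157k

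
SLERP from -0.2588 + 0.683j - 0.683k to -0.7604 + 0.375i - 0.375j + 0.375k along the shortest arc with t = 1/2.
0.3092 - 0.2312i + 0.6523j - 0.6523k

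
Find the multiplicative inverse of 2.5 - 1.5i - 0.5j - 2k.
0.1961 + 0.1176i + 0.0392j + 0.1569k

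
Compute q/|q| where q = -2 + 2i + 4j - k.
-0.4 + 0.4i + 0.8j - 0.2k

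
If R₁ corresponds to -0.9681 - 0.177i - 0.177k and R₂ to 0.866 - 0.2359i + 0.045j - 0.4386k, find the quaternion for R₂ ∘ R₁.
-0.9578 + 0.0671i - 0.0077j + 0.2793k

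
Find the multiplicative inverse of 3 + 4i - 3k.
0.0882 - 0.1176i + 0.0882k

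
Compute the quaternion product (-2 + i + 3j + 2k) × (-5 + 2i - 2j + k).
12 - 2i - 8j - 20k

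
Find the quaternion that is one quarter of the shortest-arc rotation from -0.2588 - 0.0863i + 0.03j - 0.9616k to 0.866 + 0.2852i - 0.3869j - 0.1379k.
-0.5385 - 0.1783i + 0.1644j - 0.807k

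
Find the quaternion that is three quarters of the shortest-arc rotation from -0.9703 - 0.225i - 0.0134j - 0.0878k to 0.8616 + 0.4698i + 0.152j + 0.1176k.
-0.8967 - 0.4118i - 0.1182j - 0.1111k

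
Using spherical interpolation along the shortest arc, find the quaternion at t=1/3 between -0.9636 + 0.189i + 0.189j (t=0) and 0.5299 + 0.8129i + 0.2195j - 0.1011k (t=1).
-0.9775 - 0.1992i + 0.0538j + 0.0431k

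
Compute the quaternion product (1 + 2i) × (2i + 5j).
-4 + 2i + 5j + 10k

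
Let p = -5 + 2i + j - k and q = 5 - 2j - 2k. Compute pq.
-25 + 6i + 19j + k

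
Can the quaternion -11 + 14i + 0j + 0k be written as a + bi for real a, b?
Yes. The quaternion -11 + 14i has j- and k-coefficients y = z = 0, so it lies in the complex subalgebra spanned by 1 and i.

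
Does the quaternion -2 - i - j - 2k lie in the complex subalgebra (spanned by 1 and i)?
No. The quaternion -2 - i - j - 2k has j-coefficient y = -1 and k-coefficient z = -2, not both zero, so it does not lie in the complex subalgebra spanned by 1 and i.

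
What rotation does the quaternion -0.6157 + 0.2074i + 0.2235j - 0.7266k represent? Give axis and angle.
axis = (0.2632, 0.2836, -0.9221), θ = 256°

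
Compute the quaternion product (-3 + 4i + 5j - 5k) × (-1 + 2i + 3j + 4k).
25i - 40j - 5k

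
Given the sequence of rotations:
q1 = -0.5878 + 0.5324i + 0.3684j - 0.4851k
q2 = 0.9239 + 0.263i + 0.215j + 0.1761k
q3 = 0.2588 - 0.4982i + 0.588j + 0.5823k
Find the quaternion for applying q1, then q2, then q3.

q2 · q1 = -0.6769 + 0.1681i + 0.4353j - 0.5693k
q3 · q2 · q1 = -0.0159 - 0.2075i - 0.4711j - 0.8572k
-0.0159 - 0.2075i - 0.4711j - 0.8572k


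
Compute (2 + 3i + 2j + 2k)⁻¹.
0.0952 - 0.1429i - 0.0952j - 0.0952k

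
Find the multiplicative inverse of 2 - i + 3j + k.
0.1333 + 0.0667i - 0.2j - 0.0667k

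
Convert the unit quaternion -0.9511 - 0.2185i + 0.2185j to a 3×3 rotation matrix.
[[0.9045, -0.0955, -0.4156], [-0.0955, 0.9045, -0.4156], [0.4156, 0.4156, 0.809]]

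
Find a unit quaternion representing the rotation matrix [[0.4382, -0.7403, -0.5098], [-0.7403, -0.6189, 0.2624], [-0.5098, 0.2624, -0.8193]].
0.848i - 0.4365j - 0.3006k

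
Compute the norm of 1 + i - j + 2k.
√7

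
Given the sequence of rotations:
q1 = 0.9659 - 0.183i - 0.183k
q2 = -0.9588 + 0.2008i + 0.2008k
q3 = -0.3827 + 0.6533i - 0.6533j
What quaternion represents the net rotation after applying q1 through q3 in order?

q2 · q1 = -0.8526 + 0.3694i + 0.3694k
q3 · q2 · q1 = 0.085 - 0.9397i + 0.3157j + 0.1k
0.085 - 0.9397i + 0.3157j + 0.1k


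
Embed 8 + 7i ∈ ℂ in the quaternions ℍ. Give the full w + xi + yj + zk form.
8 + 7i + 0j + 0k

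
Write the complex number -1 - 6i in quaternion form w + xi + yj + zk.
-1 - 6i + 0j + 0k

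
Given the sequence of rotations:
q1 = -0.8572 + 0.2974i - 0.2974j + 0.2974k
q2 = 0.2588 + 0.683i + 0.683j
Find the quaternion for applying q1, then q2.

q2 · q1 = -0.2218 - 0.3054i - 0.8656j - 0.3293k
-0.2218 - 0.3054i - 0.8656j - 0.3293k


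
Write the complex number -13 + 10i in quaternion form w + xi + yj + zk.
-13 + 10i + 0j + 0k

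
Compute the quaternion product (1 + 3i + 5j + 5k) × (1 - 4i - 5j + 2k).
28 + 34i - 26j + 12k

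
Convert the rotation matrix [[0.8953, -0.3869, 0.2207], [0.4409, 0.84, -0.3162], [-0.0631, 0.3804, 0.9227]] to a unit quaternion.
0.9563 + 0.1821i + 0.0742j + 0.2164k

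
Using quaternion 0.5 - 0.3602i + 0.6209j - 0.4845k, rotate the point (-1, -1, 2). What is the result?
(2.143, 0.178, 1.173)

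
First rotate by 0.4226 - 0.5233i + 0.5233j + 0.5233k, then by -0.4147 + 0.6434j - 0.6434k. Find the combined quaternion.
-0.1753 + 0.8904i + 0.3916j - 0.1522k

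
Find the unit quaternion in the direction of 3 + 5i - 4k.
0.4243 + 0.7071i - 0.5657k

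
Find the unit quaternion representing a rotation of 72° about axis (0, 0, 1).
0.809 + 0.5878k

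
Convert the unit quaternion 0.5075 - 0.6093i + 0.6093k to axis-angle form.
axis = (-√2/2, 0, √2/2), θ = 119°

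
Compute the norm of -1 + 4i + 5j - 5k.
√67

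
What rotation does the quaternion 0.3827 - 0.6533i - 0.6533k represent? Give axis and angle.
axis = (-√2/2, 0, -√2/2), θ = 3π/4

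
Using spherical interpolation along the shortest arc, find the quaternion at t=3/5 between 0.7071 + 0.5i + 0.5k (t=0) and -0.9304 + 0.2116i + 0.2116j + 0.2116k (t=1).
0.9804 + 0.0937i - 0.1459j + 0.0937k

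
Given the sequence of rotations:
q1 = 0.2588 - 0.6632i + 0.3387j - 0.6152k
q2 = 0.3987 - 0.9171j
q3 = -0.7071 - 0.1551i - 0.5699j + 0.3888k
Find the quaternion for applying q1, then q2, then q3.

q2 · q1 = 0.4138 + 0.2998i - 0.1023j - 0.8535k
q3 · q2 · q1 = 0.0274 + 0.25i - 0.1793j + 0.9511k
0.0274 + 0.25i - 0.1793j + 0.9511k


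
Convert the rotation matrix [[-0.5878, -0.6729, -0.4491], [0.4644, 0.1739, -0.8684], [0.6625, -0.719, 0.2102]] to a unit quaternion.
0.4462 + 0.0837i - 0.6228j + 0.6372k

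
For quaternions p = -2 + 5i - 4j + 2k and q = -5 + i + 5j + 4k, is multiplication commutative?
No: pq = 17 - 53i - 8j + 11k ≠ 17 - i + 28j - 47k = qp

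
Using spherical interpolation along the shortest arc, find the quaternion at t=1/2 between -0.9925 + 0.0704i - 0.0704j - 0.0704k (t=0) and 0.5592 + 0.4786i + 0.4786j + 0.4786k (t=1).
-0.8705 - 0.229i - 0.308j - 0.308k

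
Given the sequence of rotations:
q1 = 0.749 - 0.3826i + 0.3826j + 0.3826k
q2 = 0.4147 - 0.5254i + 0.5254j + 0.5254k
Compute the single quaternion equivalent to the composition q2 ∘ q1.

q2 · q1 = -0.2924 - 0.5522i + 0.5522j + 0.5522k
-0.2924 - 0.5522i + 0.5522j + 0.5522k


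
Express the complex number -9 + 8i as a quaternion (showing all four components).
-9 + 8i + 0j + 0k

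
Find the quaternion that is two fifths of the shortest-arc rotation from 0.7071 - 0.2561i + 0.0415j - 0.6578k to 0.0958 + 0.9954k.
0.4248 - 0.1697i + 0.0275j - 0.8888k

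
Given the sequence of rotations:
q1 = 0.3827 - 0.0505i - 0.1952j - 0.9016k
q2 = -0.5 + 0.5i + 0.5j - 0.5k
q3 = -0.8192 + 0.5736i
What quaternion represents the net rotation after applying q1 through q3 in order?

q2 · q1 = -0.5193 - 0.3318i + 0.765j + 0.1871k
q3 · q2 · q1 = 0.6157 - 0.0261i - 0.734j + 0.2855k
0.6157 - 0.0261i - 0.734j + 0.2855k


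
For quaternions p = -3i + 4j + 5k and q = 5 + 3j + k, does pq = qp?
No: pq = -17 - 26i + 23j + 16k ≠ -17 - 4i + 17j + 34k = qp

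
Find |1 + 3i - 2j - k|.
√15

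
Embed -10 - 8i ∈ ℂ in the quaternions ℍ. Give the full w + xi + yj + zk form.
-10 - 8i + 0j + 0k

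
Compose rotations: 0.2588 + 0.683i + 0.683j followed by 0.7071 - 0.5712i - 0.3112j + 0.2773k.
0.7857 + 0.1457i + 0.5918j - 0.1058k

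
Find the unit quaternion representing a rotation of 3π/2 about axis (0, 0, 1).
-0.7071 + 0.7071k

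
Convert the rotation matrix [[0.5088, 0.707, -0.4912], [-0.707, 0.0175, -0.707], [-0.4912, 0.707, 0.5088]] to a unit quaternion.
0.7133 + 0.4956i - 0.4956k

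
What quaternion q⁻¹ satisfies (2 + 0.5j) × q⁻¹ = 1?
0.4706 - 0.1176j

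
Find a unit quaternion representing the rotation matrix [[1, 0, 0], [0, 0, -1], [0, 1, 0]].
0.7071 + 0.7071i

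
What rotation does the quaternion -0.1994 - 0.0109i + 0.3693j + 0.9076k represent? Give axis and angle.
axis = (-0.0111, 0.3769, 0.9262), θ = 203°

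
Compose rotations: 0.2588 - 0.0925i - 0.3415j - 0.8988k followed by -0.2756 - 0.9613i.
-0.1602 - 0.2233i - 0.7699j + 0.576k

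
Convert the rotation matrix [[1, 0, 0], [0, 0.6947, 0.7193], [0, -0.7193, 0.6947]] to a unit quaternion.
0.9205 - 0.3907i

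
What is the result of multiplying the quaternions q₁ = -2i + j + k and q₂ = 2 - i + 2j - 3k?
-1 - 9i - 5j - k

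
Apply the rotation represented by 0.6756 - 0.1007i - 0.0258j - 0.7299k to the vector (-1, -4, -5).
(-4.46, 0.456, -4.68)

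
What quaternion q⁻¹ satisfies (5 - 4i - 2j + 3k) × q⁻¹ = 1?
0.0926 + 0.0741i + 0.037j - 0.0556k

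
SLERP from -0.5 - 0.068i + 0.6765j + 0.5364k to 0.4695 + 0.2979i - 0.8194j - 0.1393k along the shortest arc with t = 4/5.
-0.4849 - 0.2559i + 0.8056j + 0.2245k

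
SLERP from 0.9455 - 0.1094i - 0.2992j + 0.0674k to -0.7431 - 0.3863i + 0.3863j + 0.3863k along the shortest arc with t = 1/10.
0.9468 - 0.058i - 0.3161j + 0.0195k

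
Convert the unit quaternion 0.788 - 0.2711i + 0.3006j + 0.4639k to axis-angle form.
axis = (-0.4403, 0.4882, 0.7535), θ = 76°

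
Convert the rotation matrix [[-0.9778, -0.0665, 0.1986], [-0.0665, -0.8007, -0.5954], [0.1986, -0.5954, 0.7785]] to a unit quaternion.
0.1053i - 0.3157j + 0.943k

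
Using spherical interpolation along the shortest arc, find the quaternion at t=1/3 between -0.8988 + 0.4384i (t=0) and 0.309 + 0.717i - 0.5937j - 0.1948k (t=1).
-0.6164 + 0.7256i - 0.2907j - 0.0954k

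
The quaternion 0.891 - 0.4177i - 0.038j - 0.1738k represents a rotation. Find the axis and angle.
axis = (-0.92, -0.0837, -0.3828), θ = 54°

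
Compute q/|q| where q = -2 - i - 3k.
-0.5345 - 0.2673i - 0.8018k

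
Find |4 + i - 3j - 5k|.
√51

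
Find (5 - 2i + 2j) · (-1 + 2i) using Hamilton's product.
-1 + 12i - 2j - 4k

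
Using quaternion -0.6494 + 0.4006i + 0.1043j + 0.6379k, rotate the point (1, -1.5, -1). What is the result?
(-1.579, -1.196, 0.57)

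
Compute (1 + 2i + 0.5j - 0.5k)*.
1 - 2i - 0.5j + 0.5k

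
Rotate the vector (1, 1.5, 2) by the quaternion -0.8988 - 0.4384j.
(2.192, 1.5, 0.443)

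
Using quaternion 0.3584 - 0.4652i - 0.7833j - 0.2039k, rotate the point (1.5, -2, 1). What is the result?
(-2.587, 0.559, 0.495)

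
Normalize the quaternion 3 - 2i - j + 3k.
0.6255 - 0.417i - 0.2085j + 0.6255k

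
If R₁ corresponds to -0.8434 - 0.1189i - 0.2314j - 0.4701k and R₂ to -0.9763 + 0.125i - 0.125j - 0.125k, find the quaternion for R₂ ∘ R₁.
0.7506 + 0.0405i + 0.405j + 0.5206k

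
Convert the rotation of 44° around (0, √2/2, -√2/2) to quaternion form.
0.9272 + 0.2649j - 0.2649k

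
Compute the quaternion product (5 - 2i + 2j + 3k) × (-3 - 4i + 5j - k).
-30 - 31i + 5j - 16k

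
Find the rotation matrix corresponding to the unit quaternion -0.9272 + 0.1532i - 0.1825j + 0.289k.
[[0.7663, 0.48, 0.427], [-0.5918, 0.786, 0.1786], [-0.2499, -0.3896, 0.8864]]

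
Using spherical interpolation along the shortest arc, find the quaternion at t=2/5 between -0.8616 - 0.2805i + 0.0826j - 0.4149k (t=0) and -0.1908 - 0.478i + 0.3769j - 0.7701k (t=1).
-0.6464 - 0.3957i + 0.2217j - 0.6135k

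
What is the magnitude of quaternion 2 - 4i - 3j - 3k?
√38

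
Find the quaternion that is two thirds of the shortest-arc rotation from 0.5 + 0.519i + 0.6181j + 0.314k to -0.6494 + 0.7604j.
-0.3028 + 0.2399i + 0.9109j + 0.1451k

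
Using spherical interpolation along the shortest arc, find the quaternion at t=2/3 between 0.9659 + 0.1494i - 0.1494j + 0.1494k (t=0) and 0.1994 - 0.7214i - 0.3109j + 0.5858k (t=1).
0.5907 - 0.5126i - 0.3162j + 0.5369k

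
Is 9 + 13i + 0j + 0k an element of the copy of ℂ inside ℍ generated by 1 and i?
Yes. The quaternion 9 + 13i has j- and k-coefficients y = z = 0, so it lies in the complex subalgebra spanned by 1 and i.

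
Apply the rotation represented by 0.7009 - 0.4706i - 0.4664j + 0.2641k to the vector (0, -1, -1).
(0.834, -0.831, 0.784)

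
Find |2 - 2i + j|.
3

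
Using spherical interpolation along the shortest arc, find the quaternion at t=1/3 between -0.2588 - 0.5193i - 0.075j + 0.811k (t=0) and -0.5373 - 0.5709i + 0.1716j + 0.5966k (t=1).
-0.3599 - 0.5482i + 0.0079j + 0.7549k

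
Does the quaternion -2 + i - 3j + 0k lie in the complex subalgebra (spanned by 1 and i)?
No. The quaternion -2 + i - 3j has j-coefficient y = -3 and k-coefficient z = 0, not both zero, so it does not lie in the complex subalgebra spanned by 1 and i.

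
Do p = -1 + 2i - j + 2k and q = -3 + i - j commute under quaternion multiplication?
No: pq = -5i + 6j - 7k ≠ -9i + 2j - 5k = qp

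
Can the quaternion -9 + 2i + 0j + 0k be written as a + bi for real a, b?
Yes. The quaternion -9 + 2i has j- and k-coefficients y = z = 0, so it lies in the complex subalgebra spanned by 1 and i.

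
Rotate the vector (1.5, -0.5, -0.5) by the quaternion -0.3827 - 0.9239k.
(-0.707, 1.414, -0.5)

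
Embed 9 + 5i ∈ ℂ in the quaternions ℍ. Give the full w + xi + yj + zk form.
9 + 5i + 0j + 0k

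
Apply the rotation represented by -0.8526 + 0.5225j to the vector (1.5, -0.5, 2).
(-1.101, -0.5, 2.244)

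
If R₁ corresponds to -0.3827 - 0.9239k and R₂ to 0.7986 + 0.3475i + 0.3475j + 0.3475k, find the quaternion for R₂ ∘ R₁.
0.0154 - 0.454i + 0.1881j - 0.8708k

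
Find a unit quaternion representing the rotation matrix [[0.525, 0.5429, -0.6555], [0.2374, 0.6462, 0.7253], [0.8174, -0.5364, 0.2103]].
0.7716 - 0.4088i - 0.4772j - 0.099k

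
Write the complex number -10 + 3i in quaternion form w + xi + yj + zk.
-10 + 3i + 0j + 0k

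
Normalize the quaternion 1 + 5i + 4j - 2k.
0.1474 + 0.7372i + 0.5898j - 0.2949k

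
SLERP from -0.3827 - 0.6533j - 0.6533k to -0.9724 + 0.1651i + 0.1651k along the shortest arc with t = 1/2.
-0.8522 + 0.1038i - 0.4108j - 0.307k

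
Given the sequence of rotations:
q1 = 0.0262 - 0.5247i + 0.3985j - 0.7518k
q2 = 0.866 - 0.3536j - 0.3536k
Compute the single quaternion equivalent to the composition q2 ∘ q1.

q2 · q1 = -0.1022 - 0.0476i + 0.5214j - 0.8459k
-0.1022 - 0.0476i + 0.5214j - 0.8459k


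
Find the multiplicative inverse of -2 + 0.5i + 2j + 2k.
-0.1633 - 0.0408i - 0.1633j - 0.1633k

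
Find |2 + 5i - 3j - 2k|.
√42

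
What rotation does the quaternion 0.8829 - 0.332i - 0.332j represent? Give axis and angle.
axis = (-√2/2, -√2/2, 0), θ = 56°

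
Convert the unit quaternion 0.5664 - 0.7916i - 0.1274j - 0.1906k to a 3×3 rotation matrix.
[[0.8949, 0.4176, 0.1574], [-0.0142, -0.3259, 0.9453], [0.4461, -0.8482, -0.2857]]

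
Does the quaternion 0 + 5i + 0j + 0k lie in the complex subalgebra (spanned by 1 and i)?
Yes. The quaternion 5i has j- and k-coefficients y = z = 0, so it lies in the complex subalgebra spanned by 1 and i.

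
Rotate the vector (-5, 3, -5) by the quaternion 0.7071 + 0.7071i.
(-5, 5, 3)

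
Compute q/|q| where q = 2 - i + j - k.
0.7559 - 0.378i + 0.378j - 0.378k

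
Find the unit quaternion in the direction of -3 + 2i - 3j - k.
-0.6255 + 0.417i - 0.6255j - 0.2085k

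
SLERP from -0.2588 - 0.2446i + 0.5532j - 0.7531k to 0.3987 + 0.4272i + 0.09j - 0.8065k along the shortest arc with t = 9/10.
0.3422 + 0.3707i + 0.1527j - 0.8498k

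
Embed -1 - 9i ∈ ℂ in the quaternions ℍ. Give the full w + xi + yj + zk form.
-1 - 9i + 0j + 0k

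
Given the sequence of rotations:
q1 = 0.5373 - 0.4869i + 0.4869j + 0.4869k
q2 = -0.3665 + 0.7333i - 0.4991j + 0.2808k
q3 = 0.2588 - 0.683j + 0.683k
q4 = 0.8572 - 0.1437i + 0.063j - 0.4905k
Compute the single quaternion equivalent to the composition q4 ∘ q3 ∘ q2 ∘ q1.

q2 · q1 = 0.2664 + 0.1927i - 0.9404j + 0.0865k
q3 · q2 · q1 = -0.6324 + 0.6331i - 0.2937j + 0.336k
q4 · q3 · q2 · q1 = -0.2678 + 0.5107i - 0.5539j + 0.6005k
-0.2678 + 0.5107i - 0.5539j + 0.6005k


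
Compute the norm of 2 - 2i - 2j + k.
√13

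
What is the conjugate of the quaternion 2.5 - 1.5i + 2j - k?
2.5 + 1.5i - 2j + k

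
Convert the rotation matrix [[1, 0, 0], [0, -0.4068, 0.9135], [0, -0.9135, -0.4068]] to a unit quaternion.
0.5446 - 0.8387i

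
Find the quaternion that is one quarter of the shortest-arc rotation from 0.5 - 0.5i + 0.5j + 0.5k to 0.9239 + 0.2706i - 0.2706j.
0.7556 - 0.3446i + 0.3446j + 0.4377k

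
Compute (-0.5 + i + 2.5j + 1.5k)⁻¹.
-0.0513 - 0.1026i - 0.2564j - 0.1538k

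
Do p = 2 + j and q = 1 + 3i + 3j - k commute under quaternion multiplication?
No: pq = -1 + 5i + 7j - 5k ≠ -1 + 7i + 7j + k = qp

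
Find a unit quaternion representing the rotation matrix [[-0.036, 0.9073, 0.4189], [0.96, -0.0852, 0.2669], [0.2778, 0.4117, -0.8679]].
0.0523 + 0.6923i + 0.6743j + 0.2516k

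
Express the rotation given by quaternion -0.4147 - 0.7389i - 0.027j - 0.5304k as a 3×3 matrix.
[[0.4359, -0.4, 0.8062], [0.4798, -0.6546, -0.5842], [0.7614, 0.6415, -0.0934]]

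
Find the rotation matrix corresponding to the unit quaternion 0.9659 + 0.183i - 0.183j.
[[0.933, -0.067, -0.3535], [-0.067, 0.933, -0.3535], [0.3535, 0.3535, 0.866]]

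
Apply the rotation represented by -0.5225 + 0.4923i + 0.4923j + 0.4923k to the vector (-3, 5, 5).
(4.755, 5.238, -2.993)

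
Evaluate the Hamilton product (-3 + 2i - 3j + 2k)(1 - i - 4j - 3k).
-7 + 22i + 13j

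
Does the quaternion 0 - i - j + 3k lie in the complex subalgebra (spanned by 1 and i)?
No. The quaternion -i - j + 3k has j-coefficient y = -1 and k-coefficient z = 3, not both zero, so it does not lie in the complex subalgebra spanned by 1 and i.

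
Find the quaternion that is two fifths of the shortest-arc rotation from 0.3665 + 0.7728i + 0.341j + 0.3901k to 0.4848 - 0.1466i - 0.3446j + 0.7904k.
0.52 + 0.4904i + 0.0713j + 0.6957k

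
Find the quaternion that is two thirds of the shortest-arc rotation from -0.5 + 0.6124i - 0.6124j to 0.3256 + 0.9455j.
-0.4094 + 0.2215i - 0.8851j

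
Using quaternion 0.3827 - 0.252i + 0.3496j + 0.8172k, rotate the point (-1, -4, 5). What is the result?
(3.065, 5.223, 2.308)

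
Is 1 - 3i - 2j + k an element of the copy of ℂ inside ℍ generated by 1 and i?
No. The quaternion 1 - 3i - 2j + k has j-coefficient y = -2 and k-coefficient z = 1, not both zero, so it does not lie in the complex subalgebra spanned by 1 and i.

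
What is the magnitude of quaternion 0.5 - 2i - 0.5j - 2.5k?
3.279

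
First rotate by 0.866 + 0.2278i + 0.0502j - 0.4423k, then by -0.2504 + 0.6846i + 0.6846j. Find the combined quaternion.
-0.4072 + 0.233i + 0.8831j - 0.0108k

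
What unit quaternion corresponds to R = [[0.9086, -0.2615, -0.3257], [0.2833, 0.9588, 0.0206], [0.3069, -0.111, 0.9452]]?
0.9763 - 0.0337i - 0.162j + 0.1395k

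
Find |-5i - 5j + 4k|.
√66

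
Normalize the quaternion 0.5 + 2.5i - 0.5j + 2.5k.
0.1387 + 0.6934i - 0.1387j + 0.6934k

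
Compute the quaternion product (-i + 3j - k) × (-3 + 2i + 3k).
5 + 12i - 8j - 3k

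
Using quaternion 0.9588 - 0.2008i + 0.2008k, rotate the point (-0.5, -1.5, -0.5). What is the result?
(0.158, -1.643, 0.158)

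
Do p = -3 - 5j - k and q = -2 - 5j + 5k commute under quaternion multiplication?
No: pq = -14 - 30i + 25j - 13k ≠ -14 + 30i + 25j - 13k = qp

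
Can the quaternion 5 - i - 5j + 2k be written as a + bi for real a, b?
No. The quaternion 5 - i - 5j + 2k has j-coefficient y = -5 and k-coefficient z = 2, not both zero, so it does not lie in the complex subalgebra spanned by 1 and i.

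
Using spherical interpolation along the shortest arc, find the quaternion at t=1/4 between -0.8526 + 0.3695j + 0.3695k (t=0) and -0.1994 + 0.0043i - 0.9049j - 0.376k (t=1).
-0.6613 - 0.0014i + 0.6095j + 0.4372k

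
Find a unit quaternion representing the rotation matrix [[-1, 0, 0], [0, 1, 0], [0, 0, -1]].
j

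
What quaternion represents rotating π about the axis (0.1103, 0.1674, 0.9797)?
0.1103i + 0.1674j + 0.9797k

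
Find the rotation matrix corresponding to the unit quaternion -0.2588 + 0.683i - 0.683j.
[[0.067, -0.933, 0.3535], [-0.933, 0.067, 0.3535], [-0.3535, -0.3535, -0.866]]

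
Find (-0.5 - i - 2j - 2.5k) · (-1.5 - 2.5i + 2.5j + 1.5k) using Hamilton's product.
7 + 6i + 9.5j - 4.5k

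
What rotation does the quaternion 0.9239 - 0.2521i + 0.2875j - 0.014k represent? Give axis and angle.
axis = (-0.6589, 0.7514, -0.0366), θ = π/4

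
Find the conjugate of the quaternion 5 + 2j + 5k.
5 - 2j - 5k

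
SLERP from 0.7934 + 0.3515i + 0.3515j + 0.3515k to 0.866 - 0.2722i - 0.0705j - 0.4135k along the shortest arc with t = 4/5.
0.9502 - 0.1494i + 0.026j - 0.2723k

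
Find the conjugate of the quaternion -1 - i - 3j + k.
-1 + i + 3j - k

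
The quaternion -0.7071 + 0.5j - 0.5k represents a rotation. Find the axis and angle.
axis = (0, √2/2, -√2/2), θ = 3π/2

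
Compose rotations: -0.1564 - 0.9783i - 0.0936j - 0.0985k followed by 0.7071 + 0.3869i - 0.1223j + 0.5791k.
0.3135 - 0.686i - 0.5755j - 0.3161k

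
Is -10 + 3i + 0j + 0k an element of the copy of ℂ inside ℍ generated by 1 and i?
Yes. The quaternion -10 + 3i has j- and k-coefficients y = z = 0, so it lies in the complex subalgebra spanned by 1 and i.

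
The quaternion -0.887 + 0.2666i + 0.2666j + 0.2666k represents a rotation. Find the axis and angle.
axis = (√3/3, √3/3, √3/3), θ = 305°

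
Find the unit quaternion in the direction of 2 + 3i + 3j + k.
0.417 + 0.6255i + 0.6255j + 0.2085k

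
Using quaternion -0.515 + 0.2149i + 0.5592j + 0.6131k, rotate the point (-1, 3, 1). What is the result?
(2.68, 1.766, 0.836)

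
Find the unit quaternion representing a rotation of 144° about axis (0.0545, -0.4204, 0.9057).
0.309 + 0.0518i - 0.3998j + 0.8614k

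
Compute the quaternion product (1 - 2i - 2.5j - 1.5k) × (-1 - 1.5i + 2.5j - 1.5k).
8i + 4.25j - 8.75k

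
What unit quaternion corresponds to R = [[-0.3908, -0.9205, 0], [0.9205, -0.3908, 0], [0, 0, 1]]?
0.5519 + 0.8339k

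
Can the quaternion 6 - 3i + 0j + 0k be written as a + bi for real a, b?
Yes. The quaternion 6 - 3i has j- and k-coefficients y = z = 0, so it lies in the complex subalgebra spanned by 1 and i.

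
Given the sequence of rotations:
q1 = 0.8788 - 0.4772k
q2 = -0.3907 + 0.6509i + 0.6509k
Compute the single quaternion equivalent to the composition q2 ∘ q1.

q2 · q1 = -0.0327 + 0.572i + 0.3106j + 0.7585k
-0.0327 + 0.572i + 0.3106j + 0.7585k


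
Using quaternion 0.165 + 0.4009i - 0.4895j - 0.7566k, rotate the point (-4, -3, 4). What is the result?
(-0.148, 6.401, -0.041)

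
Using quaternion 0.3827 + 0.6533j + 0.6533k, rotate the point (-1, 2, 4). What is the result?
(1.707, 3.207, 2.793)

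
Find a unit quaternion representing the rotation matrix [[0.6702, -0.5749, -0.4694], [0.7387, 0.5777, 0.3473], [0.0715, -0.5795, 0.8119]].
0.8746 - 0.2649i - 0.1546j + 0.3755k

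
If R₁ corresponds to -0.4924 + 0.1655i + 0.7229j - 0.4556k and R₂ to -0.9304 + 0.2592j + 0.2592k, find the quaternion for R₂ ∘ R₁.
0.3888 - 0.4594i - 0.7573j + 0.2534k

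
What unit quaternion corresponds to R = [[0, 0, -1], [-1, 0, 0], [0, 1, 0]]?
-0.5 - 0.5i + 0.5j + 0.5k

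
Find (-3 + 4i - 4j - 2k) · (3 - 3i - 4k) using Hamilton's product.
-5 + 37i + 10j - 6k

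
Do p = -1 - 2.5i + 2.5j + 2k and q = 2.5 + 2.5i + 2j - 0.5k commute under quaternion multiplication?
No: pq = -0.25 - 14i + 8j - 5.75k ≠ -0.25 - 3.5i + 0.5j + 16.75k = qp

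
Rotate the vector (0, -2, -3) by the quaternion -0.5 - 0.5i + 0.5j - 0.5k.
(2, 3, 0)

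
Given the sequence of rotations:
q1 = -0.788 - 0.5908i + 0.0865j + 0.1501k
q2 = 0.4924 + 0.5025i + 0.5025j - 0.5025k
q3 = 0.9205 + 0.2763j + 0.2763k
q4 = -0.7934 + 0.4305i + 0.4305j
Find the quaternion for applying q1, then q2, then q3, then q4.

q2 · q1 = -0.0592 - 0.568i - 0.1319j + 0.8102k
q3 · q2 · q1 = -0.2419 - 0.2625i - 0.2947j + 0.8864k
q4 · q3 · q2 · q1 = 0.4318 + 0.4857i - 0.2519j - 0.7171k
0.4318 + 0.4857i - 0.2519j - 0.7171k


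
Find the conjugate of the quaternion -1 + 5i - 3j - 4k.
-1 - 5i + 3j + 4k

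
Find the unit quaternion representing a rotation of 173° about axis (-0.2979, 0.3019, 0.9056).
0.061 - 0.2973i + 0.3013j + 0.9039k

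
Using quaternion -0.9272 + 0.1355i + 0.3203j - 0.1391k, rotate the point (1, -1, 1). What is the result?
(0.296, -0.418, 1.655)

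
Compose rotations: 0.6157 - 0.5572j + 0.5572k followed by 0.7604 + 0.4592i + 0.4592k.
0.2123 + 0.5386i - 0.6796j + 0.4506k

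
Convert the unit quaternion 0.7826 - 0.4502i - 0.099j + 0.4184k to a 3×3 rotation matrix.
[[0.6303, -0.5657, -0.5317], [0.744, 0.2445, 0.6218], [-0.2218, -0.7875, 0.575]]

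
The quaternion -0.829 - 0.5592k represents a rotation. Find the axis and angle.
axis = (0, 0, -1), θ = 292°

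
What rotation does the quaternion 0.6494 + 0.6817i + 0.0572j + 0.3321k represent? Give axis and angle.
axis = (0.8964, 0.0752, 0.4367), θ = 99°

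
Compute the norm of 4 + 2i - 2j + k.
5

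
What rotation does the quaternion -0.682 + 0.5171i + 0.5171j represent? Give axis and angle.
axis = (√2/2, √2/2, 0), θ = 266°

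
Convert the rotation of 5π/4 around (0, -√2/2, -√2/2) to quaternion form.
-0.3827 - 0.6533j - 0.6533k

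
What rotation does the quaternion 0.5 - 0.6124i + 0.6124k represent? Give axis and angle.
axis = (-√2/2, 0, √2/2), θ = 2π/3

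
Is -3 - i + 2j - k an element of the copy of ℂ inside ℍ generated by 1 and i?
No. The quaternion -3 - i + 2j - k has j-coefficient y = 2 and k-coefficient z = -1, not both zero, so it does not lie in the complex subalgebra spanned by 1 and i.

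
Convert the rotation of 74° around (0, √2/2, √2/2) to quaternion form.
0.7986 + 0.4255j + 0.4255k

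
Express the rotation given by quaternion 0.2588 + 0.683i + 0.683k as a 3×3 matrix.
[[0.067, -0.3535, 0.933], [0.3535, -0.866, -0.3535], [0.933, 0.3535, 0.067]]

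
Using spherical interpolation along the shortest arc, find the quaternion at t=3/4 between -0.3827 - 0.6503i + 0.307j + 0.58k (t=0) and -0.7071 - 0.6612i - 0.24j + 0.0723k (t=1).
-0.6664 - 0.705i - 0.1039j + 0.2195k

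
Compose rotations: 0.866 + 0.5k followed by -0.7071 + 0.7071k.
-0.9659 + 0.2588k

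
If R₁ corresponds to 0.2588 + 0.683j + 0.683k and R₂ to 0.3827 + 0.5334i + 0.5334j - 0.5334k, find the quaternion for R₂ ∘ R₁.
0.099 + 0.8667i + 0.0351j + 0.4877k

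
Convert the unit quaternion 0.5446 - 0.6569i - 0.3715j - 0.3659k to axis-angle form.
axis = (-0.7832, -0.4429, -0.4363), θ = 114°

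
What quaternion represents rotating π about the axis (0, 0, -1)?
-k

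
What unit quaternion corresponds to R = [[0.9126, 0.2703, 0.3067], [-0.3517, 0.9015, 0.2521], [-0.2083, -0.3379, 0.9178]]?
0.9659 - 0.1527i + 0.1333j - 0.161k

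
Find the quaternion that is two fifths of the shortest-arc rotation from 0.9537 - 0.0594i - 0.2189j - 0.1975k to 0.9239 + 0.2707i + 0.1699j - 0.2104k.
0.9728 + 0.0758i - 0.0646j - 0.2094k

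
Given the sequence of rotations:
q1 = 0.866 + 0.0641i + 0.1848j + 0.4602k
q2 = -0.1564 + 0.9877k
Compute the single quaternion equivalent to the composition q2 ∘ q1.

q2 · q1 = -0.59 - 0.1926i + 0.0344j + 0.7834k
-0.59 - 0.1926i + 0.0344j + 0.7834k


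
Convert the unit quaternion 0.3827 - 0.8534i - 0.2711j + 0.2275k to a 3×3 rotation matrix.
[[0.7495, 0.2886, -0.5958], [0.6368, -0.5601, 0.5298], [-0.1808, -0.7765, -0.6036]]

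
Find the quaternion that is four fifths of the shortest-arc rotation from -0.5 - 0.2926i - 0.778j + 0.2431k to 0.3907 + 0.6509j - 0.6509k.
-0.4228 - 0.0613i - 0.6929j + 0.5808k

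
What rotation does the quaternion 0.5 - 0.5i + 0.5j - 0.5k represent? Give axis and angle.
axis = (-√3/3, √3/3, -√3/3), θ = 2π/3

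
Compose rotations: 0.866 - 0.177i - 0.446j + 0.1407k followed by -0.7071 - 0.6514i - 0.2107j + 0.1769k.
-0.8465 - 0.3897i + 0.1932j + 0.3069k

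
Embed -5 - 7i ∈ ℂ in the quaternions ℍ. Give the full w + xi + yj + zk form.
-5 - 7i + 0j + 0k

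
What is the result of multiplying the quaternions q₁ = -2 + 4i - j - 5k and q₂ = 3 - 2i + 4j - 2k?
-4 + 38i + 7j + 3k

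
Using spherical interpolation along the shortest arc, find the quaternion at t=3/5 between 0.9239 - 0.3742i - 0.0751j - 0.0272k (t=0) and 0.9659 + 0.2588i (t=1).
0.9994 + 0.0036i - 0.0319j - 0.0116k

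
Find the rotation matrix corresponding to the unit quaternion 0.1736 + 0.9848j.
[[-0.9397, 0, 0.3419], [0, 1, 0], [-0.3419, 0, -0.9397]]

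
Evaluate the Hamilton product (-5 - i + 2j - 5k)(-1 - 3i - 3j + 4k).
28 + 9i + 32j - 6k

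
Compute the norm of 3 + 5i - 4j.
√50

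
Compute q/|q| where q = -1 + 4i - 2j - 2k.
-0.2 + 0.8i - 0.4j - 0.4k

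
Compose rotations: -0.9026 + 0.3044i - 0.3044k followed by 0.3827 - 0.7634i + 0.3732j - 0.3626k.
-0.2234 + 0.6919i - 0.6796j + 0.0972k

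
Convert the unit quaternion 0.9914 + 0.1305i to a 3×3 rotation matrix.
[[1, 0, 0], [0, 0.9659, -0.2588], [0, 0.2588, 0.9659]]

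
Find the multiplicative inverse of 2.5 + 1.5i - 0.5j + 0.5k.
0.2778 - 0.1667i + 0.0556j - 0.0556k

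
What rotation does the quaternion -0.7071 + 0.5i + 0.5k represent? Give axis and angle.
axis = (√2/2, 0, √2/2), θ = 3π/2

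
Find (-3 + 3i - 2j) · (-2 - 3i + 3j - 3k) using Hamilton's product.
21 + 9i + 4j + 12k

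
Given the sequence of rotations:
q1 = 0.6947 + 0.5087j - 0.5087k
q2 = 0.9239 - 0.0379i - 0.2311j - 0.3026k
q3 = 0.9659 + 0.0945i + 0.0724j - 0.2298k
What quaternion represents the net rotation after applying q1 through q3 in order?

q2 · q1 = 0.6055 + 0.2452i + 0.2902j - 0.6995k
q3 · q2 · q1 = 0.3799 + 0.3101i + 0.3339j - 0.8051k
0.3799 + 0.3101i + 0.3339j - 0.8051k


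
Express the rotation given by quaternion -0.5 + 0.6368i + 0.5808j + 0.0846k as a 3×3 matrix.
[[0.311, 0.8243, -0.4731], [0.6551, 0.1747, 0.7351], [0.6885, -0.5385, -0.4857]]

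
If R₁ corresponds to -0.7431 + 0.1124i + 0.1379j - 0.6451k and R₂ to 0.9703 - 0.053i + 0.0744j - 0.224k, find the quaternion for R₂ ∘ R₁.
-0.8698 + 0.1313i + 0.0191j - 0.4752k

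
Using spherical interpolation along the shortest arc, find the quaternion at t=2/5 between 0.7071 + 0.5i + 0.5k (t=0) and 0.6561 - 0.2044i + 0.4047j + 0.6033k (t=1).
0.75 + 0.234i + 0.1794j + 0.5921k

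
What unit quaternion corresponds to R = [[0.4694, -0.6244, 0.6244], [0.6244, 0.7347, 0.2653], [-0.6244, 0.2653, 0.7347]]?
0.8571 + 0.3642j + 0.3642k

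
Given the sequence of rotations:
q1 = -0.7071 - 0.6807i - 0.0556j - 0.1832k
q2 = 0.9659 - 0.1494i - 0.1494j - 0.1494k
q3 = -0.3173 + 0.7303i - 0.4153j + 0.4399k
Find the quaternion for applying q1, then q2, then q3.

q2 · q1 = -0.8204 - 0.5328i + 0.1263j - 0.1647k
q3 · q2 · q1 = 0.7743 - 0.4172i + 0.1865j - 0.4377k
0.7743 - 0.4172i + 0.1865j - 0.4377k


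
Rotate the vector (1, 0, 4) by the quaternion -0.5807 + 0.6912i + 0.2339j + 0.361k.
(1.54, 3.791, 0.511)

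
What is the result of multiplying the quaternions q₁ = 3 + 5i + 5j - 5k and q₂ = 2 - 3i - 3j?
36 - 14i + 16j - 10k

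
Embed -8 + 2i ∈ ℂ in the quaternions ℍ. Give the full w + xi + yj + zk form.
-8 + 2i + 0j + 0k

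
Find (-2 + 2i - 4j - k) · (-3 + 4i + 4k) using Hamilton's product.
2 - 30i + 11k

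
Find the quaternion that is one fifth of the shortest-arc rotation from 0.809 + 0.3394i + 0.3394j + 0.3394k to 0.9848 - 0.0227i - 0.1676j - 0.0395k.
0.8883 + 0.2767i + 0.2447j + 0.273k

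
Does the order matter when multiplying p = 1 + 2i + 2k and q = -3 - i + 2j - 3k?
Yes: pq = 5 - 11i + 6j - 5k ≠ 5 - 3i - 2j - 13k = qp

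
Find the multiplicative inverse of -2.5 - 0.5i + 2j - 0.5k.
-0.2326 + 0.0465i - 0.186j + 0.0465k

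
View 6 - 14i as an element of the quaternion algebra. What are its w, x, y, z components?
6 - 14i + 0j + 0k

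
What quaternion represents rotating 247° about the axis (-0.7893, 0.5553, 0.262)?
-0.5519 - 0.6582i + 0.4631j + 0.2185k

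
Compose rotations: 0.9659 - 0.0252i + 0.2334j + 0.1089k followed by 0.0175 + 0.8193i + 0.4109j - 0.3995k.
-0.0148 + 0.9289i + 0.3218j - 0.1824k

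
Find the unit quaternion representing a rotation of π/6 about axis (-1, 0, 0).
0.9659 - 0.2588i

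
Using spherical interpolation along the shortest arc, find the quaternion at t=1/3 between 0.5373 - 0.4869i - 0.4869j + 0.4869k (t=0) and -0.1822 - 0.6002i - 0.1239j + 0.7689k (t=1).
0.3181 - 0.5762i - 0.397j + 0.6397k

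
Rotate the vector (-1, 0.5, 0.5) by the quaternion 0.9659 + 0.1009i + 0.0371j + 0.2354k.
(-1.05, -0.117, 0.619)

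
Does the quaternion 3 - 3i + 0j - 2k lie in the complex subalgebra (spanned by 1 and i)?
No. The quaternion 3 - 3i - 2k has j-coefficient y = 0 and k-coefficient z = -2, not both zero, so it does not lie in the complex subalgebra spanned by 1 and i.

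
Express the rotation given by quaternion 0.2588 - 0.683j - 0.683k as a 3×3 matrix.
[[-0.866, 0.3535, -0.3535], [-0.3535, 0.067, 0.933], [0.3535, 0.933, 0.067]]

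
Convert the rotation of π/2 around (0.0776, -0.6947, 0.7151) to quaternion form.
0.7071 + 0.0549i - 0.4912j + 0.5057k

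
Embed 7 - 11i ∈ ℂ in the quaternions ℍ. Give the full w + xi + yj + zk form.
7 - 11i + 0j + 0k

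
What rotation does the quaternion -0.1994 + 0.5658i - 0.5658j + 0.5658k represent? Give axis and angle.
axis = (√3/3, -√3/3, √3/3), θ = 203°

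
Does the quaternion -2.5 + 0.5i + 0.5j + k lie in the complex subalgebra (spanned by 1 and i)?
No. The quaternion -2.5 + 0.5i + 0.5j + k has j-coefficient y = 0.5 and k-coefficient z = 1, not both zero, so it does not lie in the complex subalgebra spanned by 1 and i.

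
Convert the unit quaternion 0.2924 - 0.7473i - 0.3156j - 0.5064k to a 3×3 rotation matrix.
[[0.2879, 0.7678, 0.5723], [0.1756, -0.6298, 0.7567], [0.9414, -0.1174, -0.3161]]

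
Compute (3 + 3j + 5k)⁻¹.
0.0698 - 0.0698j - 0.1163k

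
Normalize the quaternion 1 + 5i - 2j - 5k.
0.1348 + 0.6742i - 0.2697j - 0.6742k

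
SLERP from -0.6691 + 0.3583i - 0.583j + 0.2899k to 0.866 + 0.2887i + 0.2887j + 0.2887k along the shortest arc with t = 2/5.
-0.8443 + 0.1064i - 0.5216j + 0.0608k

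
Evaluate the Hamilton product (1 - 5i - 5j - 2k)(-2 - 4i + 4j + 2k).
2 + 4i + 32j - 34k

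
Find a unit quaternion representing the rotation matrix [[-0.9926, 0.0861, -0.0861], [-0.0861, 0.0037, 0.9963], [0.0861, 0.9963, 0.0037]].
-0.061 + 0.7058j + 0.7058k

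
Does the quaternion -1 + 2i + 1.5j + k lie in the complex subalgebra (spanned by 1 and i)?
No. The quaternion -1 + 2i + 1.5j + k has j-coefficient y = 1.5 and k-coefficient z = 1, not both zero, so it does not lie in the complex subalgebra spanned by 1 and i.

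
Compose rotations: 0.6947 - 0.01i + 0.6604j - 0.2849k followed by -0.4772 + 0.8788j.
-0.9119 - 0.2456i + 0.2954j + 0.1447k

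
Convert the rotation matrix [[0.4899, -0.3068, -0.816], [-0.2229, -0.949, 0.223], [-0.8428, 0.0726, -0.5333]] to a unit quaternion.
-0.0436 + 0.862i - 0.1536j - 0.4811k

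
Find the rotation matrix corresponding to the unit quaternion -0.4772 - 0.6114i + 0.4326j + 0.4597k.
[[0.2031, -0.0902, -0.975], [-0.9677, -0.1703, -0.1858], [-0.1492, 0.9813, -0.1219]]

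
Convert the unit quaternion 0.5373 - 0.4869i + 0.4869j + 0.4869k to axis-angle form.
axis = (-√3/3, √3/3, √3/3), θ = 115°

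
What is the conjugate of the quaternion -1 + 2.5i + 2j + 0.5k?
-1 - 2.5i - 2j - 0.5k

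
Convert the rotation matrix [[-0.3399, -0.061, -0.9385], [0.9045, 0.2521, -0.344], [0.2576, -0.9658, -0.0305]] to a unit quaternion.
-0.4695 + 0.3311i + 0.6369j - 0.5141k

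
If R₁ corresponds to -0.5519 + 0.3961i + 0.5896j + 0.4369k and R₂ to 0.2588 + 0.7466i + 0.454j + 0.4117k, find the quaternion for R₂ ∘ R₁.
-0.8861 - 0.3539i - 0.2611j + 0.1462k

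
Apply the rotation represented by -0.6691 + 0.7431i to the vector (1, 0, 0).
(1, 0, 0)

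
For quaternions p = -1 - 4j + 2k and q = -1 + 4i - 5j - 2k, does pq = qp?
No: pq = -15 + 14i + 17j + 16k ≠ -15 - 22i + j - 16k = qp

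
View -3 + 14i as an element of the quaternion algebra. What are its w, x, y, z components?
-3 + 14i + 0j + 0k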